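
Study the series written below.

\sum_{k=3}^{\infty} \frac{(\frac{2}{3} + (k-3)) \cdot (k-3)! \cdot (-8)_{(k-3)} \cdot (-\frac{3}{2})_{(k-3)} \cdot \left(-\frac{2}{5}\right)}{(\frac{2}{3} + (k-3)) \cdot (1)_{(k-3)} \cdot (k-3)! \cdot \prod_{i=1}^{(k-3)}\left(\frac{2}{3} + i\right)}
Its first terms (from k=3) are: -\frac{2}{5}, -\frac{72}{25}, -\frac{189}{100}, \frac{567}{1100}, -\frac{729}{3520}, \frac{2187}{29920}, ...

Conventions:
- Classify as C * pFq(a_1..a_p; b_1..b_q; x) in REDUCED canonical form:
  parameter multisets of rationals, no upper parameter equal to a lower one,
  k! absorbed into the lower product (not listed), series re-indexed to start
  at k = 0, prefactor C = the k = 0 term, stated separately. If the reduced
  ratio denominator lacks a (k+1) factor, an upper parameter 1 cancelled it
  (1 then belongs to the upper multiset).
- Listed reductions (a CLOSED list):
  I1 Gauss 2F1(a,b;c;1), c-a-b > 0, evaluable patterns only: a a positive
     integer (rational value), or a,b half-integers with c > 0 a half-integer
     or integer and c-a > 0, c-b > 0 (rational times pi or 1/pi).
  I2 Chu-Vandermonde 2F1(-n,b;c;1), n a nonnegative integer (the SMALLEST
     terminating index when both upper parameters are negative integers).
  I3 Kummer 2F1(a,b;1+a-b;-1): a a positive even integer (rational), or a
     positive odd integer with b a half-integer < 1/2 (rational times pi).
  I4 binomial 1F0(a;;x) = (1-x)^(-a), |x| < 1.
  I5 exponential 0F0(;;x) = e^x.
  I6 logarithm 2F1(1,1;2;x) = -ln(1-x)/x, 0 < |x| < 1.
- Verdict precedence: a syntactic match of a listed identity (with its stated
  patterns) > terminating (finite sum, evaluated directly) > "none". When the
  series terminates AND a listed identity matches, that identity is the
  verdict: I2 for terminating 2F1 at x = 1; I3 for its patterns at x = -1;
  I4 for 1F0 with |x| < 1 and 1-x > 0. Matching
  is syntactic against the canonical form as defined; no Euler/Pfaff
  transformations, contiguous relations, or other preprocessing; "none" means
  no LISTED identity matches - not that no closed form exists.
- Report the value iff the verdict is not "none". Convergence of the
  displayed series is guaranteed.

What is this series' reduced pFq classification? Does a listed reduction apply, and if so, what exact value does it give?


The tell: with t_0 = -\frac{2}{5}, the lower running product (C = -2/5, x = 1) is a rising factorial.
Consecutive-term ratio: r(k) = 1 * (k-8) (k-\frac{3}{2}) / [(k+\frac{5}{3}) (k+1)] - rational in k. x = 1; t_0 = -\frac{2}{5}; negate the roots.

Classification (C = -\frac{2}{5}): 2F1 with upper {-8, -\frac{3}{2}}, lower {\frac{5}{3}}, argument x = 1. Verdict: Vandermonde's identity (I2) fires (terminating 2F1 at x = 1 with n = 8, b = -3/2, c = \frac{5}{3}). Sum: -\frac{400141273}{83279872}.


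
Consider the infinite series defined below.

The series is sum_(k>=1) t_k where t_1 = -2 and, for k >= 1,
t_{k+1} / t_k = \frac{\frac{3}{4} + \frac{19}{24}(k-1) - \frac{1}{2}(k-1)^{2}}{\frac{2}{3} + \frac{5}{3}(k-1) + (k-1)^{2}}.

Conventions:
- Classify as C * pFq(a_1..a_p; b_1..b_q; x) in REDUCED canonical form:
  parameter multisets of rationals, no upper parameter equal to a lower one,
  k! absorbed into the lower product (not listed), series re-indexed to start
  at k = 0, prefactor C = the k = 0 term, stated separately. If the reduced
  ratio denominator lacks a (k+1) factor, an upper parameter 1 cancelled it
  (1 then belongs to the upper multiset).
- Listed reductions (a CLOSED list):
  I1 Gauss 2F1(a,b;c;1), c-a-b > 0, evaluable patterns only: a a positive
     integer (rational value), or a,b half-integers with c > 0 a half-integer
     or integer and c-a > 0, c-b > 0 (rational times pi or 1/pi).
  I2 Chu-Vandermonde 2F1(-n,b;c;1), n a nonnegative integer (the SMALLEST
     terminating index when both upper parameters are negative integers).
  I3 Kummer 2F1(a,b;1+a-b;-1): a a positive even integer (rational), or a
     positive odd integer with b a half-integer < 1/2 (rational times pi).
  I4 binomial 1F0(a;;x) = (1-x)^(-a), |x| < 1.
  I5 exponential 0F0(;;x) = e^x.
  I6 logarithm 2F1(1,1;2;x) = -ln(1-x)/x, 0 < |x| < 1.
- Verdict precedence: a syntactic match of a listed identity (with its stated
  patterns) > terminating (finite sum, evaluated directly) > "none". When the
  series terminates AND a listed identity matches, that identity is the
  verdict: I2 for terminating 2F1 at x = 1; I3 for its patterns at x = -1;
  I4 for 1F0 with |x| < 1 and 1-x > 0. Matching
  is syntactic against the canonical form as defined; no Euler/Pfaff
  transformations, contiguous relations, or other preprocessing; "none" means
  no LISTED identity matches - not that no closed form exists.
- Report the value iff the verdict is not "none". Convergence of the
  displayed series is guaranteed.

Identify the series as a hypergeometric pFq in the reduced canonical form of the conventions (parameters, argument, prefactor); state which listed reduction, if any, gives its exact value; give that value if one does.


First insight: t_0 = -2 here, and the expanded ratio factors over Q; C = -2, roots give parameters.
Ratio: r(k) = -\frac{1}{2} * (k-\frac{9}{4}) / [(k+1)] ; factor over Q: parameters, x = -\frac{1}{2}, and C = -2.

Classification (C = -2): 1F0 with upper {-\frac{9}{4}}, lower {-}, argument x = -\frac{1}{2}. Verdict: binomial (I4) applies (the 1F0 binomial series: exponent 9/4, x = -\frac{1}{2}). Value: \left(-2\right) \cdot \left(\frac{3}{2}\right)^{\frac{9}{4}}.


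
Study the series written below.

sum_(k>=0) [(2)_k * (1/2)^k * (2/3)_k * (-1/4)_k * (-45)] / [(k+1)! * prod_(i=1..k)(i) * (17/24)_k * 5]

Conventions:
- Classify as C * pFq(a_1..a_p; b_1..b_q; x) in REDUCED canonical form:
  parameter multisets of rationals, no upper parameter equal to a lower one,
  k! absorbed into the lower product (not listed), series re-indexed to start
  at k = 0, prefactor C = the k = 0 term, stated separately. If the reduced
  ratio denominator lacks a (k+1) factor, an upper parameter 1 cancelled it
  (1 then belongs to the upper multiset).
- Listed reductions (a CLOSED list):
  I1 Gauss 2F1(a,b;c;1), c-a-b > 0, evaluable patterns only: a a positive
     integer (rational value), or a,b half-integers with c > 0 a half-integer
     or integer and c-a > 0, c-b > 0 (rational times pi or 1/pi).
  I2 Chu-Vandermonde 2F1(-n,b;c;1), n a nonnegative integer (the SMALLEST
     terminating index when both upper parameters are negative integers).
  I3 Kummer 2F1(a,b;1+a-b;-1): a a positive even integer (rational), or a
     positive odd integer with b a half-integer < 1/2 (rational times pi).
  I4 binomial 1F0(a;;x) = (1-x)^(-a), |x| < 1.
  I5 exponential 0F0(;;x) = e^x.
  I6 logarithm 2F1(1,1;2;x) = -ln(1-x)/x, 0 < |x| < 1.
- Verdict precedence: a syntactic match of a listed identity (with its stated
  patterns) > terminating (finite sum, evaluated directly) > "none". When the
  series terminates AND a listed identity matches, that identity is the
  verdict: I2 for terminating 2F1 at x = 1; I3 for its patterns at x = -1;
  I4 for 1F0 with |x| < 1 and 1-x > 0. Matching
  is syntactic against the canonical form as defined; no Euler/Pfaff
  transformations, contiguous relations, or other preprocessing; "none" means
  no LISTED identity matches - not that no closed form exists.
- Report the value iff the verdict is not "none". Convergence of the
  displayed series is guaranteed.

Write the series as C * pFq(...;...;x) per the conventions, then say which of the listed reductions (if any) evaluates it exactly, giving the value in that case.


Prefactor -9, argument 1/2: 2F1 with upper {-1/4, 2/3} over lower {17/24}. Verdict: none. Every listed pattern misses the 2F1 form at 1/2, upper {-1/4, 2/3}.

Structural cue: t_0 = -9 here, and the product of the first k integers (prefactor -9) is k!.
Step ratio: r(k) = (1/2) * (k-1/4) (k+2/3) / [(k+17/24) (k+1)] - rational in k, leading ratio (1/2); with t_0 = -9, classification follows.


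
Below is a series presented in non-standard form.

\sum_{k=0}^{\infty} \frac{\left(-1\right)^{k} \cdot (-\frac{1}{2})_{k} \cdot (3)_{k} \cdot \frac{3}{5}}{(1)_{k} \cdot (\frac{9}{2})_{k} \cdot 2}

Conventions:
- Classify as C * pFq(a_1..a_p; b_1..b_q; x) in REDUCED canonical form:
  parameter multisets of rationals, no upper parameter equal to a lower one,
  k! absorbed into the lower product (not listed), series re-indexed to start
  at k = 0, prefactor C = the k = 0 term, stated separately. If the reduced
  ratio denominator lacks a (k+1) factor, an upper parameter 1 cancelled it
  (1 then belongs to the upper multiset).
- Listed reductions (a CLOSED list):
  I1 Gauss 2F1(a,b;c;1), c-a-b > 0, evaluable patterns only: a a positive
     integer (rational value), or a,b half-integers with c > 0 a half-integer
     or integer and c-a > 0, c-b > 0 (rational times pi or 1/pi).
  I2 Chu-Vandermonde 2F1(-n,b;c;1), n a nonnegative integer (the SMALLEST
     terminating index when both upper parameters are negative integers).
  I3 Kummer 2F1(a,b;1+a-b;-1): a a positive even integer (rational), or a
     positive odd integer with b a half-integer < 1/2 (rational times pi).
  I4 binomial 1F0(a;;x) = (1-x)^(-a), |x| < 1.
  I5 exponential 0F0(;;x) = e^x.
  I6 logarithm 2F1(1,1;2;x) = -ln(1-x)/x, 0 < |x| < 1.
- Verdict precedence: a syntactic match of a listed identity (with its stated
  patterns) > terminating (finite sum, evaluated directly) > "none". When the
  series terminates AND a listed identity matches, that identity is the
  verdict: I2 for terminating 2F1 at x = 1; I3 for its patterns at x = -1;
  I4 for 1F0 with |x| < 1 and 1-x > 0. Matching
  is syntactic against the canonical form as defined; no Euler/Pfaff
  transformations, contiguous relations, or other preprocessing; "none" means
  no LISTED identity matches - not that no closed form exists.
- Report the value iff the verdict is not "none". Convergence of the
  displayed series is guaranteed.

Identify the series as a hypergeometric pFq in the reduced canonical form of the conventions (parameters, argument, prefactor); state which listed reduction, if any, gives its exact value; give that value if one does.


Classification (C = \frac{3}{10}): 2F1 with upper {-\frac{1}{2}, 3}, lower {\frac{9}{2}}, argument x = -1. Verdict at x = -1: Kummer's theorem (I3) matches (x = -1; c = \frac{9}{2} equals 1+a-b for upper {-\frac{1}{2}, 3}: listed pattern). Sum: \frac{63}{512} \cdot \pi.

Key observation: t_0 = \frac{3}{10} here, and (1)_k (prefactor 3/10) is k! itself.
Step ratio: r(k) = -1 * (k-\frac{1}{2}) (k+3) / [(k+\frac{9}{2}) (k+1)] - rational in k. x = -1; t_0 = \frac{3}{10}; negate the roots.


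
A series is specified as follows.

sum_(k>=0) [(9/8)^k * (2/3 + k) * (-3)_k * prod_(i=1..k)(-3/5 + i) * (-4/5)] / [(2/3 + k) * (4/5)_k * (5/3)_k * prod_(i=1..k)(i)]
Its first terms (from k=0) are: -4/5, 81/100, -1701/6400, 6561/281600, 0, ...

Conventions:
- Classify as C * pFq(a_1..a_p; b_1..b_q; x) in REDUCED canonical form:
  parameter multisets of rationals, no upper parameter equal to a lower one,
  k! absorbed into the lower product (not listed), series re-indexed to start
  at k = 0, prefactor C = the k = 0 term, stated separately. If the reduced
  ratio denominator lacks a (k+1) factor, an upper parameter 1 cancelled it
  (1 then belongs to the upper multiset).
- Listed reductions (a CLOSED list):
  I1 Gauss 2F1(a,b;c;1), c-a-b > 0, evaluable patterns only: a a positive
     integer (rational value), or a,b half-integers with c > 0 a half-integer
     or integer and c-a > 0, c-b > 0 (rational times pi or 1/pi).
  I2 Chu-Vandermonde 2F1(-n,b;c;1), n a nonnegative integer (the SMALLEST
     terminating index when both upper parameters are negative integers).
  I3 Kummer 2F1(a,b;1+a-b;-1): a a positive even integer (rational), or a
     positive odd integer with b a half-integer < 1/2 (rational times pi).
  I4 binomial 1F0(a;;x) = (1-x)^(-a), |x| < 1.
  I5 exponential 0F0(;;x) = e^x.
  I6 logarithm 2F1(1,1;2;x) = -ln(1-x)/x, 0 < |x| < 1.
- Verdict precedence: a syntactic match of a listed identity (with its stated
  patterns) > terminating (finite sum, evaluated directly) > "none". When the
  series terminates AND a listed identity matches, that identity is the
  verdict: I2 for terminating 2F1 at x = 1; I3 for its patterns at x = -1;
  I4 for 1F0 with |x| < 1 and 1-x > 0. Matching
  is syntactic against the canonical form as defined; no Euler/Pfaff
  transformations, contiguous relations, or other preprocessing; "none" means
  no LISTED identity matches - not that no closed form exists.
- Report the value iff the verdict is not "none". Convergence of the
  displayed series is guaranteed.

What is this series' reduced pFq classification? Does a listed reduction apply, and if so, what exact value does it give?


With C = -4/5: the canonical form is 2F2(-3, 2/5; 4/5, 5/3; 9/8). Verdict: terminating at k = 3: the factor (-3)_k kills every later term; summing the 4 survivors is exact. Sum: -65467/281600.

First insight: x = (9/8) and the product of the first k integers (prefactor -4/5) is k!.
Step ratio: r(k) = (9/8) * (k-3) (k+2/5) / [(k+4/5) (k+5/3) (k+1)] - rational; roots negated = parameters, x = (9/8), C = -4/5.


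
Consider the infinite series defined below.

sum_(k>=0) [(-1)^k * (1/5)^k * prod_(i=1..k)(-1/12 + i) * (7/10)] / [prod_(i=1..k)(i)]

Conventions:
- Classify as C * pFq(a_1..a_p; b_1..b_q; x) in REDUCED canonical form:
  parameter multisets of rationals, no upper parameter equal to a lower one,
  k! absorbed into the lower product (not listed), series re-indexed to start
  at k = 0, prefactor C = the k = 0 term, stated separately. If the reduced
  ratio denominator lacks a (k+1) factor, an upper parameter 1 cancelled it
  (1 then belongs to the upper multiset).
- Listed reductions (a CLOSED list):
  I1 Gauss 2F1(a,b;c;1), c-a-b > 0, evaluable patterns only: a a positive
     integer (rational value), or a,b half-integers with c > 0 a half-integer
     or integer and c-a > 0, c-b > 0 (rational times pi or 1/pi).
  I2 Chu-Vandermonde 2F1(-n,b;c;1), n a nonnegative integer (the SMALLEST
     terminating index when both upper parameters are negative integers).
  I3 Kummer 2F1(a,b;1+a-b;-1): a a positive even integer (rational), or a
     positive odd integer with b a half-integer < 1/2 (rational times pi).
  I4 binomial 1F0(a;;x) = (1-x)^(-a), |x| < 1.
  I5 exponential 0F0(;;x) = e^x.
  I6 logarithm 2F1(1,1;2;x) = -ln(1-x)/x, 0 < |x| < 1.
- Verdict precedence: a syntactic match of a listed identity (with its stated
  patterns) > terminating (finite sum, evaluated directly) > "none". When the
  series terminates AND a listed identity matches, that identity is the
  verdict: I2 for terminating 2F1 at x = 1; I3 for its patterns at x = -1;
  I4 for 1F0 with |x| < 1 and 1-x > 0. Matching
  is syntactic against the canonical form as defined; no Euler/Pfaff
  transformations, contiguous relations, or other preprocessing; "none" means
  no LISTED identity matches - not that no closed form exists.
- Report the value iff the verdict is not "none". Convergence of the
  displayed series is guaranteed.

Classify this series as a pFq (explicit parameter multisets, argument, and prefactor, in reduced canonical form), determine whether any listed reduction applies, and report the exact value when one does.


Canonical form: C = 7/10 times 1F0 with upper {11/12}, lower {-}, x = -1/5. Verdict (x = -1/5): the I4 binomial reduction applies (the 1F0 binomial series: exponent -11/12, x = -1/5). Its exact value is (7/10) * (6/5)^(-11/12).

Structural cue: x = (-1/5) and the running product (C = 7/10, x = -1/5) telescopes to a rising factorial.
Term ratio: r(k) = (-1/5) * (k+11/12) / [(k+1)] - rational; roots negated = parameters, x = (-1/5), C = 7/10.


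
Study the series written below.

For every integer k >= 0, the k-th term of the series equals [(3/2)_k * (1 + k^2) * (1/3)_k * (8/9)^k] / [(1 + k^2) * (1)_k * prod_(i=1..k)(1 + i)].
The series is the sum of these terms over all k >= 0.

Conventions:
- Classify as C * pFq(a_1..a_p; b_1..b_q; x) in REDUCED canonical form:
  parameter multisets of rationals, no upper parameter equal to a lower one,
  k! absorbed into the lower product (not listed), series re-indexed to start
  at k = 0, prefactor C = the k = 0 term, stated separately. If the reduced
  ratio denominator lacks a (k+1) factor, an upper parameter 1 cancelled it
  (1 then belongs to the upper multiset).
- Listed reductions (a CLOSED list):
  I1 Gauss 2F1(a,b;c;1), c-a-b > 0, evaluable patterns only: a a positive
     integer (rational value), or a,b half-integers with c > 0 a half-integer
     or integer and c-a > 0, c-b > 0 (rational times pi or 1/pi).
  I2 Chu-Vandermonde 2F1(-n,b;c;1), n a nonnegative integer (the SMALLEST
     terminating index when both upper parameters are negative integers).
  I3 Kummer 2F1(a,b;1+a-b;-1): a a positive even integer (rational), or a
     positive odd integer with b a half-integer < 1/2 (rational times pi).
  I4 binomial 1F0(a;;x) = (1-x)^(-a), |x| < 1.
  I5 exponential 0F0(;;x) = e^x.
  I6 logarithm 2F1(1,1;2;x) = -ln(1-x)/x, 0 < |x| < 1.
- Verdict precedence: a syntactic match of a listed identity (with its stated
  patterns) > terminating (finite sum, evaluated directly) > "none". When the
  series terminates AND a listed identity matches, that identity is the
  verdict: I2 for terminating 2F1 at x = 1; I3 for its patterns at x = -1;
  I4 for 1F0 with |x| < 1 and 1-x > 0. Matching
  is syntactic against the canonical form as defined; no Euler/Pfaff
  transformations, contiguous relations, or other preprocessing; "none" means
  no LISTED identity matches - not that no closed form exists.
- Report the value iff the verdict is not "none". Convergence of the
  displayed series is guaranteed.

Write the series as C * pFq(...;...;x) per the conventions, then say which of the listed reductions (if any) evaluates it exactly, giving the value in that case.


Canonical form: C = 1 times 2F1 with upper {1/3, 3/2}, lower {2}, x = 8/9. Verdict: none - at argument 8/9 the multisets {1/3, 3/2} ; {2} match no listed identity.

The tell: t_0 = 1 here, and the lower running product (C = 1) is a rising factorial.
Adjacent-term ratio: r(k) = (8/9) * (k+1/3) (k+3/2) / [(k+2) (k+1)] - rational in k, leading ratio (8/9); with t_0 = 1, classification follows.


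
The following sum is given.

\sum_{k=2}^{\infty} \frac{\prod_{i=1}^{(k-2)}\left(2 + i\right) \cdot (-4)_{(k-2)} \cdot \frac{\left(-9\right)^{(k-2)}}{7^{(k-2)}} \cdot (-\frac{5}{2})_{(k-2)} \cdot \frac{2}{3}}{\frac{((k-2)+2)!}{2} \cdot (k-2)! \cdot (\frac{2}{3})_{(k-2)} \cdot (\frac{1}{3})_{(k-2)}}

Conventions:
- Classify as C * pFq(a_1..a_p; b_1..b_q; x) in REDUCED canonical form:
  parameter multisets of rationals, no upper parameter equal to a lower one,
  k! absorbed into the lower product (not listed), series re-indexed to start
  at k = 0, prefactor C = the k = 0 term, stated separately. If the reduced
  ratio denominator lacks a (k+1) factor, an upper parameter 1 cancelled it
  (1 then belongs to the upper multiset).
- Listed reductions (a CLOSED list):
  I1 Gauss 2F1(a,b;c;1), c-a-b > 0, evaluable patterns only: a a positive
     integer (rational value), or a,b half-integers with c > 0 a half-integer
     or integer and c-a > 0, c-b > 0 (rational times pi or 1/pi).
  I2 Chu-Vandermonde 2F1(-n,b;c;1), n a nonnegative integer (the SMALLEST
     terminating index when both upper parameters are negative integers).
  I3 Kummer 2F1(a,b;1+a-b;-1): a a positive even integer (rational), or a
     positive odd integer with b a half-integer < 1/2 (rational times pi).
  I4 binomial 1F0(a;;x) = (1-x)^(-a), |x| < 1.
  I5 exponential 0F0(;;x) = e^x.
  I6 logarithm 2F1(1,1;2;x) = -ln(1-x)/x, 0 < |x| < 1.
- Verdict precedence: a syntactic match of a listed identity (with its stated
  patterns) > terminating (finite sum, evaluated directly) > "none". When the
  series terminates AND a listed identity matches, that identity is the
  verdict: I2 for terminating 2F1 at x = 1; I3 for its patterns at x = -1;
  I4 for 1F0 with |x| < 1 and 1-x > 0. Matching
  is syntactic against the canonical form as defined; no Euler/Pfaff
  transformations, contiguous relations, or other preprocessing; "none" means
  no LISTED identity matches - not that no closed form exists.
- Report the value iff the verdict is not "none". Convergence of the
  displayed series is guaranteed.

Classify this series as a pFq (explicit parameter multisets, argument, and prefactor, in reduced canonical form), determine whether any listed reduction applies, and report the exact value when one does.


Prefactor \frac{2}{3}, argument -\frac{9}{7}: 2F2 with upper {-4, -\frac{5}{2}} over lower {\frac{1}{3}, \frac{2}{3}}. Verdict: terminating - upper parameter -4 makes this a finite sum (last index 4), evaluated exactly. Sum: \frac{24998072717}{2839710720}.

Key observation: t_0 = \frac{2}{3} here, and the running product (C = 2/3, x = -9/7) telescopes to a rising factorial.
Term ratio: r(k) = -\frac{9}{7} * (k-4) (k-\frac{5}{2}) / [(k+\frac{1}{3}) (k+\frac{2}{3}) (k+1)] ; factor over Q: parameters, x = -\frac{9}{7}, and C = \frac{2}{3}.


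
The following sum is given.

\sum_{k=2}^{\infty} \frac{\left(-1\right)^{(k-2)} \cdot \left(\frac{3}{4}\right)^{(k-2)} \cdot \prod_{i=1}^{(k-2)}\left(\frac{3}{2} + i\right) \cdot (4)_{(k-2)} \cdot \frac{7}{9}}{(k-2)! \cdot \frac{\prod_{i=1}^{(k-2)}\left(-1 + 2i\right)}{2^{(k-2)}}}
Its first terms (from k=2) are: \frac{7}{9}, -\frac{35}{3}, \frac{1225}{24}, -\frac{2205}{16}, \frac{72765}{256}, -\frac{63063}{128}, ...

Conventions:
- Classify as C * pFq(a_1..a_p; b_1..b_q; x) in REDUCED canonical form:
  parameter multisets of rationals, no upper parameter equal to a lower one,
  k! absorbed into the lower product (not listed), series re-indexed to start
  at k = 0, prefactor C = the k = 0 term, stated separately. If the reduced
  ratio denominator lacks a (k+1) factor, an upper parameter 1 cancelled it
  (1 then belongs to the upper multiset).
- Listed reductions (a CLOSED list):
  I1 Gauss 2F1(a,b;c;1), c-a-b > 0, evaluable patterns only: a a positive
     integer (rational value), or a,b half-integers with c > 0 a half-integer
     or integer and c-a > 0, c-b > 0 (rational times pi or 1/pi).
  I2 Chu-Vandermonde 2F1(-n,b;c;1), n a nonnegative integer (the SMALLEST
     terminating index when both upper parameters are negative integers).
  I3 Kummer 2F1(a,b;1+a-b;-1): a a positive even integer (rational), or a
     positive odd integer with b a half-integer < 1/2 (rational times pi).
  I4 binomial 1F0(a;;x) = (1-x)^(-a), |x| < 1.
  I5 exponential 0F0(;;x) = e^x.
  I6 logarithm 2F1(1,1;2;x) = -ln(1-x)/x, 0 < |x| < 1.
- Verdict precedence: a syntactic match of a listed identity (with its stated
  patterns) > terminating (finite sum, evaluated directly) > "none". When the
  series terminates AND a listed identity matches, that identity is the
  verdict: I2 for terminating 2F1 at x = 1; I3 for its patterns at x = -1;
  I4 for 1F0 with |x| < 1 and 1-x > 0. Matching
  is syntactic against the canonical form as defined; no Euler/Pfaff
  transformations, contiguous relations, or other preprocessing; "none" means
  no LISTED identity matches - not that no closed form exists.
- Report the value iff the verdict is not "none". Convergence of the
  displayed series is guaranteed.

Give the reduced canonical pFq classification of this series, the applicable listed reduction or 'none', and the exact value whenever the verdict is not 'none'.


This is \frac{7}{9} * 2F1(\frac{5}{2}, 4; \frac{1}{2}; -\frac{3}{4}) in reduced canonical form. Verdict: none - at argument -\frac{3}{4} the multisets {\frac{5}{2}, 4} ; {\frac{1}{2}} match no listed identity.

Key step: with t_0 = \frac{7}{9}, the (-1)^k factor (prefactor 7/9) folds into the argument's sign.
Term ratio: r(k) = -\frac{3}{4} * (k+\frac{5}{2}) (k+4) / [(k+\frac{1}{2}) (k+1)] - rational in k, leading ratio -\frac{3}{4}; with t_0 = \frac{7}{9}, classification follows.


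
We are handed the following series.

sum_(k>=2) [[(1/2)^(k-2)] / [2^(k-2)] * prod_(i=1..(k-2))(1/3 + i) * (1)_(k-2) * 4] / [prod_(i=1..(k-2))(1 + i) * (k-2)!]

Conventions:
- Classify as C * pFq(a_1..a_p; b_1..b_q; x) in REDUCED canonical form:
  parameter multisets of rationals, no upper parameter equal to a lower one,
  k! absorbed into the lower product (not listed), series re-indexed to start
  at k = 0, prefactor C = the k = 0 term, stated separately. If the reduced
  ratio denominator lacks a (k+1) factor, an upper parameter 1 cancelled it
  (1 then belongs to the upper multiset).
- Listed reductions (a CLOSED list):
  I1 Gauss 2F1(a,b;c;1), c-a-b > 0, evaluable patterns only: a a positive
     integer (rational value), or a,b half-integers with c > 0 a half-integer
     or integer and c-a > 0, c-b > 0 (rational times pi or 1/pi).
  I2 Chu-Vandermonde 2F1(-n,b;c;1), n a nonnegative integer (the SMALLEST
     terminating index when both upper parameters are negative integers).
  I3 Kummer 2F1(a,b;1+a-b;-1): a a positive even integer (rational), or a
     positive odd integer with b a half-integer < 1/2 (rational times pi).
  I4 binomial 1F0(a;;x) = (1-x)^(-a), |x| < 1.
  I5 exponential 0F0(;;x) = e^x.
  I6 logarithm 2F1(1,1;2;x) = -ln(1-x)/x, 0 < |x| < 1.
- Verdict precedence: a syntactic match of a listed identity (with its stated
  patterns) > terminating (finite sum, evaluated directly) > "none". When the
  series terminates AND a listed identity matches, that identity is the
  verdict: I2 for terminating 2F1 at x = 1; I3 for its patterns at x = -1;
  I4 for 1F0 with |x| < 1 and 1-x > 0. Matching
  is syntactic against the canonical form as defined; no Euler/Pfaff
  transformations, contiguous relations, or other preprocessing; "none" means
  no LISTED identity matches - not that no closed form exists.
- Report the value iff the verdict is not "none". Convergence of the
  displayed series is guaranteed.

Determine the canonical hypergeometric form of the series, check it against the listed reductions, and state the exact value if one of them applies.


With C = 4: the canonical form is 2F1(1, 4/3; 2; 1/4). Verdict: none - this 2F1 at x = 1/4 matches no listed pattern, and upper {1, 4/3} holds no stopper.

Key step: t_0 = 4 here, and the lower running product (prefactor 4) is a rising factorial.
Consecutive-term ratio: r(k) = (1/4) * (k+1) (k+4/3) / [(k+2) (k+1)] - rational in k, leading ratio (1/4); with t_0 = 4, classification follows.


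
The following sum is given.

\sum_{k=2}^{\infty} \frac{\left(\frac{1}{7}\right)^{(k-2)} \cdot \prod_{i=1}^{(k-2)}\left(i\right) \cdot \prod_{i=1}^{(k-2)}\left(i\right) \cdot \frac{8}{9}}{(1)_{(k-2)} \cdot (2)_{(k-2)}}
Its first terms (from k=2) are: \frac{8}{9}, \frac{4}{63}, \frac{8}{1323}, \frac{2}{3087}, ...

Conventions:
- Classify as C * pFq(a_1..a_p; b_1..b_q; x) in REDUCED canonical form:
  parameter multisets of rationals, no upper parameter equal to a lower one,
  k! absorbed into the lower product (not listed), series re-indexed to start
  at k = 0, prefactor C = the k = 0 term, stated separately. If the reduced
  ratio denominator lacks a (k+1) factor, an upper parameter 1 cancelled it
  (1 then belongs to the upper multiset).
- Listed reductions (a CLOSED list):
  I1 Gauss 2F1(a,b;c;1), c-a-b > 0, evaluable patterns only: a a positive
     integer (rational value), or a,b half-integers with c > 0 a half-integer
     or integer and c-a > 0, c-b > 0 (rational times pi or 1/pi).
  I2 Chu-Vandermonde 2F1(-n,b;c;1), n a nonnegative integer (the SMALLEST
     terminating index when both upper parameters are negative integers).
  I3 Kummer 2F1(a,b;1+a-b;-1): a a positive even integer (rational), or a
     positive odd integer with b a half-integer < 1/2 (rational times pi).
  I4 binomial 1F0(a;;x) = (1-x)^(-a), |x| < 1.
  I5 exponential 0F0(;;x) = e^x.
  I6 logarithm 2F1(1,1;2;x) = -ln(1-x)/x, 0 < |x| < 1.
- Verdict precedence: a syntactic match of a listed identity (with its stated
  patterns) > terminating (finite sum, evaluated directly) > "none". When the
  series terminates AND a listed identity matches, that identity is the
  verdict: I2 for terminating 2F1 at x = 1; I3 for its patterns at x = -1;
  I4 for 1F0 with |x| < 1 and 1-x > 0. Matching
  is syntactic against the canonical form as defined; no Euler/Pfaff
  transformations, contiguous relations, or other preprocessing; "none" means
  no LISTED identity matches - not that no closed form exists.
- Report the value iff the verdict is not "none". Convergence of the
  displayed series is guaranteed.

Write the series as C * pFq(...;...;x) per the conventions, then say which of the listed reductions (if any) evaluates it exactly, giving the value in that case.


At argument \frac{1}{7}: a 2F1 with upper {1, 1}, lower {2}, scaled by C = \frac{8}{9}. Verdict: this is logarithm (I6) (the logarithm: parameters (1,1;2), x = \frac{1}{7}). Value: \left(-\frac{56}{9}\right) \cdot \ln\left(\frac{6}{7}\right).

Key step: t_0 = \frac{8}{9} here, and the running product (C = 8/9, x = 1/7) telescopes to a rising factorial.
Term ratio: r(k) = \frac{1}{7} * (k+1) (k+1) / [(k+2) (k+1)] - rational in k, leading ratio \frac{1}{7}; with t_0 = \frac{8}{9}, classification follows.


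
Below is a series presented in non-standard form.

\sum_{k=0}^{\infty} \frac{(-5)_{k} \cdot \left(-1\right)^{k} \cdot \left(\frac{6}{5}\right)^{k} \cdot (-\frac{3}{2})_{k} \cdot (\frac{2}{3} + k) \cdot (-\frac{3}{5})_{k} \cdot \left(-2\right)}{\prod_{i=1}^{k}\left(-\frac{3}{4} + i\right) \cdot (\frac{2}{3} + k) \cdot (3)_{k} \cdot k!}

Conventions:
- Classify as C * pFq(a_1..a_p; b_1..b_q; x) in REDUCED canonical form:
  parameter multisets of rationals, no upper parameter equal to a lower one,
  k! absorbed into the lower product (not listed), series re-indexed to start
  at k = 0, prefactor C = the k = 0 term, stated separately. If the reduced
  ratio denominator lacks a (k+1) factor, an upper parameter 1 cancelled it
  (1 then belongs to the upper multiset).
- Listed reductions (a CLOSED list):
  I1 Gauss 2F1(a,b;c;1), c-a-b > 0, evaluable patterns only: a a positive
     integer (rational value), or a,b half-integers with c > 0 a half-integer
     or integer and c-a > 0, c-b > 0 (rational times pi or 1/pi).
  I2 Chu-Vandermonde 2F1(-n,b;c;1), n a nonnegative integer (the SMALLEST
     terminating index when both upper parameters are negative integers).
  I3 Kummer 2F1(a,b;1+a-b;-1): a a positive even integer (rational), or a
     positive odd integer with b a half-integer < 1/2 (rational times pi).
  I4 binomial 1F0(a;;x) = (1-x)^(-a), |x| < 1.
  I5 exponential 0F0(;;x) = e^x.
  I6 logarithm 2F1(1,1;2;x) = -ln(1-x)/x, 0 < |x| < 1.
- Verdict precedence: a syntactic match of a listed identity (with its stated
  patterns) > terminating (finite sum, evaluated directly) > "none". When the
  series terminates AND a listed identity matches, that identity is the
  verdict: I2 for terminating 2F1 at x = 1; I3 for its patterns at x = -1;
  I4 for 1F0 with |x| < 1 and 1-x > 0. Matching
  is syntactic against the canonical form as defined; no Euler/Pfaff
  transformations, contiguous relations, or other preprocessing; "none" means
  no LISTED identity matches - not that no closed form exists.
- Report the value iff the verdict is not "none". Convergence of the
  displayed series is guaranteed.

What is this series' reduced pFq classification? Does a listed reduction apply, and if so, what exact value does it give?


Key observation: t_0 = -2 here, and the (-1)^k factor (C = -2, x = -6/5) folds into the argument's sign.
Ratio: r(k) = -\frac{6}{5} * (k-5) (k-\frac{3}{2}) (k-\frac{3}{5}) / [(k+\frac{1}{4}) (k+3) (k+1)] - poly over poly, x = -\frac{6}{5} from leading terms; C = -2 at k = 0.

This is -2 * 3F2(-5, -\frac{3}{2}, -\frac{3}{5}; \frac{1}{4}, 3; -\frac{6}{5}) in reduced canonical form. Verdict: terminating at k = 5: the factor (-5)_k kills every later term; summing the 6 survivors is exact. Hence: -\frac{9459380986}{634765625}.


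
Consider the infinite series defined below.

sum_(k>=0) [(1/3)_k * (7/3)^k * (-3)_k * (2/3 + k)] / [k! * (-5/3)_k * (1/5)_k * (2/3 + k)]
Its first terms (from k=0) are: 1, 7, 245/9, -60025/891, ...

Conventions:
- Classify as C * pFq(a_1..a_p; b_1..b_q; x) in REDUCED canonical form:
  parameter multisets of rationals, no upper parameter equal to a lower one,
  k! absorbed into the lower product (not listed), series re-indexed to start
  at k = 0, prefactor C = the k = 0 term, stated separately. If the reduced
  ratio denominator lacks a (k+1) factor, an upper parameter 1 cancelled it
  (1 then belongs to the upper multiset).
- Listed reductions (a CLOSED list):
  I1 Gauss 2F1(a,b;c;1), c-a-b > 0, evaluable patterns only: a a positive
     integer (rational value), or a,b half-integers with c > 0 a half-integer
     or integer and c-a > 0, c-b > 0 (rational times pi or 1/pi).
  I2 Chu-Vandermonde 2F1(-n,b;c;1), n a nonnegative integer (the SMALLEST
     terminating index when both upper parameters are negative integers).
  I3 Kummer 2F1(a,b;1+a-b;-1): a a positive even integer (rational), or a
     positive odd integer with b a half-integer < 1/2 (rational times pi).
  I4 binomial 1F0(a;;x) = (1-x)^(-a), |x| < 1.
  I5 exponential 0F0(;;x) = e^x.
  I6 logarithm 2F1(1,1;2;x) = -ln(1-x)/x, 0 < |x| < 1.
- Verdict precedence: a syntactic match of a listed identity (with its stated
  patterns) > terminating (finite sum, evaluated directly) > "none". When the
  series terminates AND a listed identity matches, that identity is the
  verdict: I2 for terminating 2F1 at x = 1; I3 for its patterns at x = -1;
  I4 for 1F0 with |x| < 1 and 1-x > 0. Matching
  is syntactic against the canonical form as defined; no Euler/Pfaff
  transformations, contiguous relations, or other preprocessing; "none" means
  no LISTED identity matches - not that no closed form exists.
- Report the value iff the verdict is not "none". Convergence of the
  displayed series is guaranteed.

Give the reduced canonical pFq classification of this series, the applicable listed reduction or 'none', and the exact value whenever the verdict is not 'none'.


Canonical form: C = 1 times 2F2 with upper {-3, 1/3}, lower {-5/3, 1/5}, x = 7/3. Verdict: terminating - upper parameter -3 makes this a finite sum (last index 3), evaluated exactly. Hence: -28642/891.

First insight: t_0 being 1, striking the common factor k + 2/3 reduces the term (C = 1, x = 7/3).
Consecutive-term ratio: r(k) = (7/3) * (k-3) (k+1/3) / [(k-5/3) (k+1/5) (k+1)] - poly over poly, x = (7/3) from leading terms; C = 1 at k = 0.


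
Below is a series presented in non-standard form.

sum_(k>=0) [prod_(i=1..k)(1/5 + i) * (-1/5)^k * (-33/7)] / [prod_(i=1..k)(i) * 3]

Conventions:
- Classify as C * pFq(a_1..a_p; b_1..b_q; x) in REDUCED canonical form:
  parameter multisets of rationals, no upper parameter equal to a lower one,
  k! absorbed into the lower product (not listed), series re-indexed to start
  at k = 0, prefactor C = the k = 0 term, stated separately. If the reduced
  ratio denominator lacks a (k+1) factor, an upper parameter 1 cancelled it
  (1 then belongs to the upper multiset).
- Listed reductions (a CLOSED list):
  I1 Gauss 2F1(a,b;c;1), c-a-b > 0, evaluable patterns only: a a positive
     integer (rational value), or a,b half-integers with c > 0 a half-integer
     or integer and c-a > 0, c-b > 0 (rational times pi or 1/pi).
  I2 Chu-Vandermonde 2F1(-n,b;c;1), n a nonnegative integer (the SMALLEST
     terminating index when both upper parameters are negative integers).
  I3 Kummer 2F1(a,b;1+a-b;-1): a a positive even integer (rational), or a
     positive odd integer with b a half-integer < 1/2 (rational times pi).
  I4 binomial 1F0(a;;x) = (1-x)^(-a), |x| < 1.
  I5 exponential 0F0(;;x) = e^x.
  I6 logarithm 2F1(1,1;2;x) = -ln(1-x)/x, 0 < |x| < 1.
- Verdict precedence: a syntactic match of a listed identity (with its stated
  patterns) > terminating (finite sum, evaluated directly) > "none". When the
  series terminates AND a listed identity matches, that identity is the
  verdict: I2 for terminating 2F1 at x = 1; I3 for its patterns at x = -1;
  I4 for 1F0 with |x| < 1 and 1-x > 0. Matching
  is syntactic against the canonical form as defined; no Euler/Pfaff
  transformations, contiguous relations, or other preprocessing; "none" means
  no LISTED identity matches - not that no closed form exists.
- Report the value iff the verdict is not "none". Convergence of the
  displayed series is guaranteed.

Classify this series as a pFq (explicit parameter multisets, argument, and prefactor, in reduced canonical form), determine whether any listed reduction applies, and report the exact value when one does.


With C = -11/7: the canonical form is 1F0(6/5; -; -1/5). Verdict: the I4 binomial reduction applies (the 1F0 binomial series: exponent -6/5, x = -1/5). Sum: (-11/7) * (6/5)^(-6/5).

Key observation: t_0 being -11/7, the running product (prefactor -11/7) telescopes to a rising factorial.
Term ratio: r(k) = (-1/5) * (k+6/5) / [(k+1)] - rational; roots negated = parameters, x = (-1/5), C = -11/7.


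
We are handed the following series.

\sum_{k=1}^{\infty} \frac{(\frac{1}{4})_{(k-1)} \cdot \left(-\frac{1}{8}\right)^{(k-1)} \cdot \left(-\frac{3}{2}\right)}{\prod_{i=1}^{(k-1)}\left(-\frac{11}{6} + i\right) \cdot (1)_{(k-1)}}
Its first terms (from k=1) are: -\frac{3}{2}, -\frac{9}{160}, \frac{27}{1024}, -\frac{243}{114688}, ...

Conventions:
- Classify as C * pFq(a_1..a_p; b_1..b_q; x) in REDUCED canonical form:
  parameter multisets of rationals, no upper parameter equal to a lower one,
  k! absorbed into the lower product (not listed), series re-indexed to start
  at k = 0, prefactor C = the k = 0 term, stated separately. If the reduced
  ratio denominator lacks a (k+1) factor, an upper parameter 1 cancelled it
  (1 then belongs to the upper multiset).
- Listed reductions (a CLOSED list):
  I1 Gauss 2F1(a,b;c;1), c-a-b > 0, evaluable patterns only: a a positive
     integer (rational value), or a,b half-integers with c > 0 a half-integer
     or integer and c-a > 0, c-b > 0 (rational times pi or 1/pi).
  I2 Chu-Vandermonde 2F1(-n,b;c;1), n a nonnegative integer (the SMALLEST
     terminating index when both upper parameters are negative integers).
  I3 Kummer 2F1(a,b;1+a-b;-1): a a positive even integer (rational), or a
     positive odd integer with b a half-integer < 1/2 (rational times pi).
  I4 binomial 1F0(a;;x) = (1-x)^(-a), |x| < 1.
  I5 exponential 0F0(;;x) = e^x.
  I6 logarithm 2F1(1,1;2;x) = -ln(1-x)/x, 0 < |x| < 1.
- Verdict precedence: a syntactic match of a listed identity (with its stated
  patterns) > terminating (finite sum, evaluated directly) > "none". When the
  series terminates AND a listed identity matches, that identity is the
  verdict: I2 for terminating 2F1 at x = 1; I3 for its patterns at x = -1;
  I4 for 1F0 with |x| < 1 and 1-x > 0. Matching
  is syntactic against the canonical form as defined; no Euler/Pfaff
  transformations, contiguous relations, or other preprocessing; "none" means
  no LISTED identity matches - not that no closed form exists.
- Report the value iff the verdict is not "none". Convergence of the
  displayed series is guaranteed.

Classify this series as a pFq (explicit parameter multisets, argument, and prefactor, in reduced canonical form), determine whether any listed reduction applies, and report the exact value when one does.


Classification (C = -\frac{3}{2}): 1F1 with upper {\frac{1}{4}}, lower {-\frac{5}{6}}, argument x = -\frac{1}{8}. Verdict: none here - no I1-I6 shape fits x = -\frac{1}{8} with lower {-\frac{5}{6}}.

Key observation: x = -\frac{1}{8} and the lower running product (prefactor -3/2) is a rising factorial.
Ratio: r(k) = -\frac{1}{8} * (k+\frac{1}{4}) / [(k-\frac{5}{6}) (k+1)] - rational in k, leading ratio -\frac{1}{8}; with t_0 = -\frac{3}{2}, classification follows.


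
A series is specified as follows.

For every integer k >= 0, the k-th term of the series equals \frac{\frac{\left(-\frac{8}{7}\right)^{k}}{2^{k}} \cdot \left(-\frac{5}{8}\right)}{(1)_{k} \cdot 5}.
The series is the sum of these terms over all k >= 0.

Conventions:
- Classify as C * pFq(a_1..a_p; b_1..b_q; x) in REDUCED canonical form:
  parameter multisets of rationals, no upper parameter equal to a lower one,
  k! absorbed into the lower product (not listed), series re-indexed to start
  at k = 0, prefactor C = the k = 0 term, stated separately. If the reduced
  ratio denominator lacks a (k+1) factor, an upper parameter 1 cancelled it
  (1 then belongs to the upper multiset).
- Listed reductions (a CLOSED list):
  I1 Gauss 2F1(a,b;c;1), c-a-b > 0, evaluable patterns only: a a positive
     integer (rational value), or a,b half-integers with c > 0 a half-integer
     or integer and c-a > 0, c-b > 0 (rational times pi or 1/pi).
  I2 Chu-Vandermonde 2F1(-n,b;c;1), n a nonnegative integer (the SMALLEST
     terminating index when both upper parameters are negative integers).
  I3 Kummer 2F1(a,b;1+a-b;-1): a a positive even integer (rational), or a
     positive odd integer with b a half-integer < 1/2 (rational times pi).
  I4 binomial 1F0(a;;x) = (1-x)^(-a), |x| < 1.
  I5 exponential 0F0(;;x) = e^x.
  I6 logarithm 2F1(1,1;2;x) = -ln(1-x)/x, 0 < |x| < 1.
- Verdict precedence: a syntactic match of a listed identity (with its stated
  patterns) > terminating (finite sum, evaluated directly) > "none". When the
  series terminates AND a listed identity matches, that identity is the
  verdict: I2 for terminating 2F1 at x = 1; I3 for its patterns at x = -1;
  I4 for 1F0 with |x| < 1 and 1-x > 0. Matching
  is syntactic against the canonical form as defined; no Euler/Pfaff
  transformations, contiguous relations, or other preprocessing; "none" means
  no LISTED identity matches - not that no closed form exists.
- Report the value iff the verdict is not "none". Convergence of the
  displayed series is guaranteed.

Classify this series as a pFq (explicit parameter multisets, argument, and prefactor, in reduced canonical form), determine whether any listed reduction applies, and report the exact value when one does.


This is -\frac{1}{8} * 0F0(-; -; -\frac{4}{7}) in reduced canonical form. Verdict: the exponential series (I5) fires (the 0F0 exponential series at x = -\frac{4}{7}). Hence: \left(-\frac{1}{8}\right) \cdot e^{-\frac{4}{7}}.

Key step: from the first term -\frac{1}{8}: the two k-th powers (prefactor -1/8) combine into one argument.
Adjacent-term ratio: r(k) = -\frac{4}{7} * 1 / [(k+1)] ; factor over Q: parameters, x = -\frac{4}{7}, and C = -\frac{1}{8}.
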